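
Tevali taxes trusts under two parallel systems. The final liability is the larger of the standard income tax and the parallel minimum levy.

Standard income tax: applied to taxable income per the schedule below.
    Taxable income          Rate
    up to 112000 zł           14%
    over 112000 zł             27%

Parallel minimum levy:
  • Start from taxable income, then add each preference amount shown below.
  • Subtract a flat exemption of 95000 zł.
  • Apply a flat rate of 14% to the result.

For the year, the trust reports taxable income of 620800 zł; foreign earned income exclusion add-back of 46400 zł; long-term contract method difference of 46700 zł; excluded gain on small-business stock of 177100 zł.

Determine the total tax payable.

Standard income tax:
  112000 zł × 14% = 15680 zł
  508800 zł × 27% = 137376 zł
  → 153056 zł

Parallel minimum levy:
  Adjusted income: 620800 zł + 46400 zł + 46700 zł + 177100 zł = 891000 zł
  Less exemption 95000 zł → base 796000 zł
  796000 zł × 14% = 111440 zł

153056 zł > 111440 zł, so the standard income tax governs.

153056 zł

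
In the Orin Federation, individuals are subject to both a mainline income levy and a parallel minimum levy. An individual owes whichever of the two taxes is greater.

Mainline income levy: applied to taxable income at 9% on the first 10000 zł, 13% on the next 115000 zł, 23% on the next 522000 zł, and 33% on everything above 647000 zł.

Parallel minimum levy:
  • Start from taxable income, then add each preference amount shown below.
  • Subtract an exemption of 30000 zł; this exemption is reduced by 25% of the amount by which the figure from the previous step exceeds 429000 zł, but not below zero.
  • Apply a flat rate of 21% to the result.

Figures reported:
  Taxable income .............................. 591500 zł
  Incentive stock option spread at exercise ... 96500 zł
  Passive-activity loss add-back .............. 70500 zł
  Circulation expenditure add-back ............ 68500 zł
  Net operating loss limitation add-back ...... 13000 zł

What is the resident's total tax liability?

Parallel minimum levy:
  Adjusted income: 591500 zł + 96500 zł + 70500 zł + 68500 zł + 13000 zł = 840000 zł
  Exemption: 25% × (840000 zł − 429000 zł) = 102750 zł ≥ 30000 zł, so the exemption is fully phased out
  Base: 840000 zł − 0 zł = 840000 zł
  840000 zł × 21% = 176400 zł

Mainline income levy:
  10000 zł × 9% = 900 zł
  115000 zł × 13% = 14950 zł
  466500 zł × 23% = 107295 zł
  → 123145 zł

176400 zł > 123145 zł, so the parallel minimum levy is the binding amount.

176400 zł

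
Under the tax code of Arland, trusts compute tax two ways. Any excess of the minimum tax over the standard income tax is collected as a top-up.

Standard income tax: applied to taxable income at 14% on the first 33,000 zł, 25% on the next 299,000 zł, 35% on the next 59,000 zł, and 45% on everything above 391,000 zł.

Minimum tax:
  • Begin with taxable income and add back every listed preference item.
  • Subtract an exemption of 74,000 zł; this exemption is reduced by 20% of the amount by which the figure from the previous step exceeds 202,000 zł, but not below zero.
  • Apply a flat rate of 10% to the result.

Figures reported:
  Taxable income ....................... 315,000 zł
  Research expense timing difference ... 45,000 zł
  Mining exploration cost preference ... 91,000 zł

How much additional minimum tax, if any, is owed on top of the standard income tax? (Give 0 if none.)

0 zł

Standard income tax:
  33,000 zł × 14% = 4,620 zł
  282,000 zł × 25% = 70,500 zł
  → 75,120 zł

Minimum tax:
  Adjusted income: 315,000 zł + 45,000 zł + 91,000 zł = 451,000 zł
  Exemption: 74,000 zł − 20% × (451,000 zł − 202,000 zł) = 74,000 zł − 49,800 zł = 24,200 zł
  Base: 451,000 zł − 24,200 zł = 426,800 zł
  426,800 zł × 10% = 42,680 zł

42,680 zł ≤ 75,120 zł, so no add-on is due.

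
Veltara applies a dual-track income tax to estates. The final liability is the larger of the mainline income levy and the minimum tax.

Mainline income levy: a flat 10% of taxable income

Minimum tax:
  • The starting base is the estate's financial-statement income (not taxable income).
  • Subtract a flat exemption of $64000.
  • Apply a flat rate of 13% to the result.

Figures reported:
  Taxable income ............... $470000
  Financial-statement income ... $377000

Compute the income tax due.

Mainline income levy:
  $470000 × 10% = $47000

Minimum tax:
  Base (financial-statement income): $377000
  Less exemption $64000 → base $313000
  $313000 × 13% = $40690

$47000 > $40690, so the mainline income levy governs.

$47000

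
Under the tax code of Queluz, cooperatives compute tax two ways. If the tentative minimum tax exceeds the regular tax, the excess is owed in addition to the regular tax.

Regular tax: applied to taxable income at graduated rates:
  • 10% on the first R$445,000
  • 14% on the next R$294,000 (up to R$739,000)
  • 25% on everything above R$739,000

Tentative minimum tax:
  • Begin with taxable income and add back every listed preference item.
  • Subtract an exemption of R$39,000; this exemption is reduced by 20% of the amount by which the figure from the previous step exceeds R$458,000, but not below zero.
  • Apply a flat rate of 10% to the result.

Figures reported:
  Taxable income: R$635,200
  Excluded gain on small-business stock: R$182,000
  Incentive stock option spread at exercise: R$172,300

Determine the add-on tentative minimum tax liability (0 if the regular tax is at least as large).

Regular tax:
  R$445,000 × 10% = R$44,500
  R$190,200 × 14% = R$26,628
  → R$71,128

Tentative minimum tax:
  Adjusted income: R$635,200 + R$182,000 + R$172,300 = R$989,500
  Exemption: 20% × (R$989,500 − R$458,000) = R$106,300 ≥ R$39,000, so the exemption is fully phased out
  Base: R$989,500 − R$0 = R$989,500
  R$989,500 × 10% = R$98,950

Excess of tentative minimum tax over regular tax: R$98,950 − R$71,128 = R$27,822.

R$27,822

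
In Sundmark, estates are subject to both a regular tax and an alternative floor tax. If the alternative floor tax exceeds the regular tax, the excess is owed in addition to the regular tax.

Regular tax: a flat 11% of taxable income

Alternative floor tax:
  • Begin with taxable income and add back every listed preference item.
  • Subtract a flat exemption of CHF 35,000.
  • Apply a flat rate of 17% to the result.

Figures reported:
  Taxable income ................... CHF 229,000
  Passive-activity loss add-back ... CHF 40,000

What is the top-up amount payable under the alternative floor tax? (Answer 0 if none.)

CHF 14,590

Alternative floor tax:
  Adjusted income: CHF 229,000 + CHF 40,000 = CHF 269,000
  Less exemption CHF 35,000 → base CHF 234,000
  CHF 234,000 × 17% = CHF 39,780

Regular tax:
  CHF 229,000 × 11% = CHF 25,190

Excess of alternative floor tax over regular tax: CHF 39,780 − CHF 25,190 = CHF 14,590.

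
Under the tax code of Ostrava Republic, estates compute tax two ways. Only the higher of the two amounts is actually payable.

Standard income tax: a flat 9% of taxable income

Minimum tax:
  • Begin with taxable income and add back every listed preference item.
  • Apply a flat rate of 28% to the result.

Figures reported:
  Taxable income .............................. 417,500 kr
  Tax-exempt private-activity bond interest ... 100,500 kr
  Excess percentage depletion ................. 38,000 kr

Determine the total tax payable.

Minimum tax:
  Adjusted income: 417,500 kr + 100,500 kr + 38,000 kr = 556,000 kr
  556,000 kr × 28% = 155,680 kr

Standard income tax:
  417,500 kr × 9% = 37,575 kr

155,680 kr > 37,575 kr, so the minimum tax is the binding amount.

155,680 kr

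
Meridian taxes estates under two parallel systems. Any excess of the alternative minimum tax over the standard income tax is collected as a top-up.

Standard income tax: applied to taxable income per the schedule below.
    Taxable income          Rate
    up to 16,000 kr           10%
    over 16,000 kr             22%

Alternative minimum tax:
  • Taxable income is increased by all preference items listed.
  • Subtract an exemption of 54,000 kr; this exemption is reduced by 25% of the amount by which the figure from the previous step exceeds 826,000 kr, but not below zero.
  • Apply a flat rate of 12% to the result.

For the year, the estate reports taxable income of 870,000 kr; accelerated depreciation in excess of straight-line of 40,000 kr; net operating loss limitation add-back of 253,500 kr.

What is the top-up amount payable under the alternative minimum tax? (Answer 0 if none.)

Standard income tax:
  16,000 kr × 10% = 1,600 kr
  854,000 kr × 22% = 187,880 kr
  → 189,480 kr

Alternative minimum tax:
  Adjusted income: 870,000 kr + 40,000 kr + 253,500 kr = 1,163,500 kr
  Exemption: 25% × (1,163,500 kr − 826,000 kr) = 84,375 kr ≥ 54,000 kr, so the exemption is fully phased out
  Base: 1,163,500 kr − 0 kr = 1,163,500 kr
  1,163,500 kr × 12% = 139,620 kr

139,620 kr ≤ 189,480 kr, so no add-on is due.

0 kr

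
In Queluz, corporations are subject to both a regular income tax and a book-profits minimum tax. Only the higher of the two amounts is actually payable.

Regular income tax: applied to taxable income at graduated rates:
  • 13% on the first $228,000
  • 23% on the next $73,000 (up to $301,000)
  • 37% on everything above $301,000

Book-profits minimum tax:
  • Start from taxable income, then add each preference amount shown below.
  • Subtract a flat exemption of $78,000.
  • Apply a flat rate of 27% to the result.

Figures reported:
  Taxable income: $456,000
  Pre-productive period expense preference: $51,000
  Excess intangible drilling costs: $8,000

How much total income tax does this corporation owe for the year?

Book-profits minimum tax:
  Adjusted income: $456,000 + $51,000 + $8,000 = $515,000
  Less exemption $78,000 → base $437,000
  $437,000 × 27% = $117,990

Regular income tax:
  $228,000 × 13% = $29,640
  $73,000 × 23% = $16,790
  $155,000 × 37% = $57,350
  → $103,780

$117,990 > $103,780, so the book-profits minimum tax is the binding amount.

$117,990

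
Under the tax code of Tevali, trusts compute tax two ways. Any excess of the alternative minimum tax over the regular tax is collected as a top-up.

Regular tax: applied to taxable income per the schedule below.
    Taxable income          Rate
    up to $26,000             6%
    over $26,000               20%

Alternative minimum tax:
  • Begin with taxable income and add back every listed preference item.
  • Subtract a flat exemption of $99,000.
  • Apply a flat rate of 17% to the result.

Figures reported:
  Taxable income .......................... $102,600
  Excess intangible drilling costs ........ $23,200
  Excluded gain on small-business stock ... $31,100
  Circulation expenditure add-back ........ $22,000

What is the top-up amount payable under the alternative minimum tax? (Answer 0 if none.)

Alternative minimum tax:
  Adjusted income: $102,600 + $23,200 + $31,100 + $22,000 = $178,900
  Less exemption $99,000 → base $79,900
  $79,900 × 17% = $13,583

Regular tax:
  $26,000 × 6% = $1,560
  $76,600 × 20% = $15,320
  → $16,880

$13,583 ≤ $16,880, so no add-on is due.

$0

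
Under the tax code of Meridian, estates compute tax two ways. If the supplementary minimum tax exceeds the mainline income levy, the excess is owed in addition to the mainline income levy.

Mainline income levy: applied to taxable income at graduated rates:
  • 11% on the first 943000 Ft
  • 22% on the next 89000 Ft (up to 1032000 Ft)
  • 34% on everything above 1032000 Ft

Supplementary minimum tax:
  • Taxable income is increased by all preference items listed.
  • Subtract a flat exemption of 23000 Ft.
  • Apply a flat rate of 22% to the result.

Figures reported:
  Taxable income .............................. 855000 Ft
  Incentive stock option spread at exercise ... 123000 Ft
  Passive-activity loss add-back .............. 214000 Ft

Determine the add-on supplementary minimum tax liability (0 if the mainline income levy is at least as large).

Supplementary minimum tax:
  Adjusted income: 855000 Ft + 123000 Ft + 214000 Ft = 1192000 Ft
  Less exemption 23000 Ft → base 1169000 Ft
  1169000 Ft × 22% = 257180 Ft

Mainline income levy:
  855000 Ft × 11% = 94050 Ft

Excess of supplementary minimum tax over mainline income levy: 257180 Ft − 94050 Ft = 163130 Ft.

163130 Ft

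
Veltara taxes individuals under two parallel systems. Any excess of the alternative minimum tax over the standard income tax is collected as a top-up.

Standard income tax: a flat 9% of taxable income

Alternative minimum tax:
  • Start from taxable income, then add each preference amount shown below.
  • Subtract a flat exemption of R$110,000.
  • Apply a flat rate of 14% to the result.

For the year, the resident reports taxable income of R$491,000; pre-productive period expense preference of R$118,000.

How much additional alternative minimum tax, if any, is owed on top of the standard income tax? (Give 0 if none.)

R$25,670

Alternative minimum tax:
  Adjusted income: R$491,000 + R$118,000 = R$609,000
  Less exemption R$110,000 → base R$499,000
  R$499,000 × 14% = R$69,860

Standard income tax:
  R$491,000 × 9% = R$44,190

Excess of alternative minimum tax over standard income tax: R$69,860 − R$44,190 = R$25,670.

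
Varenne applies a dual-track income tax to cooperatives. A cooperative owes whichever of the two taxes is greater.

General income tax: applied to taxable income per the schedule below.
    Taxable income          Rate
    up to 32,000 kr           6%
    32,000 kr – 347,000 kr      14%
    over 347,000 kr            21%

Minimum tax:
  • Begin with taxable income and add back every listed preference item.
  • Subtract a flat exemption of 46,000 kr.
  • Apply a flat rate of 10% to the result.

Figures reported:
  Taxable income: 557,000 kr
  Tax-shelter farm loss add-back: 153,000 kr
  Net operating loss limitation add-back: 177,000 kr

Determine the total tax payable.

Minimum tax:
  Adjusted income: 557,000 kr + 153,000 kr + 177,000 kr = 887,000 kr
  Less exemption 46,000 kr → base 841,000 kr
  841,000 kr × 10% = 84,100 kr

General income tax:
  32,000 kr × 6% = 1,920 kr
  315,000 kr × 14% = 44,100 kr
  210,000 kr × 21% = 44,100 kr
  → 90,120 kr

90,120 kr > 84,100 kr, so the general income tax governs.

90,120 kr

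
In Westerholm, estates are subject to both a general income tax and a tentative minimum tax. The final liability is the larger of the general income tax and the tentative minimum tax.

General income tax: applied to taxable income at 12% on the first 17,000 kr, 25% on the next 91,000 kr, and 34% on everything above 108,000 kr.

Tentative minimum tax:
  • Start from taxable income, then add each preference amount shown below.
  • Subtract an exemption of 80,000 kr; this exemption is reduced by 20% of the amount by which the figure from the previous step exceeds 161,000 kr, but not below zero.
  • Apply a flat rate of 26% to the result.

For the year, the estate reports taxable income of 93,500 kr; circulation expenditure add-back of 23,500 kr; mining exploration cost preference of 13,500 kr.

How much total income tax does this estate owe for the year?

21,165 kr

General income tax:
  17,000 kr × 12% = 2,040 kr
  76,500 kr × 25% = 19,125 kr
  → 21,165 kr

Tentative minimum tax:
  Adjusted income: 93,500 kr + 23,500 kr + 13,500 kr = 130,500 kr
  Exemption: 130,500 kr ≤ 161,000 kr, so full 80,000 kr applies
  Base: 130,500 kr − 80,000 kr = 50,500 kr
  50,500 kr × 26% = 13,130 kr

21,165 kr > 13,130 kr, so the general income tax governs.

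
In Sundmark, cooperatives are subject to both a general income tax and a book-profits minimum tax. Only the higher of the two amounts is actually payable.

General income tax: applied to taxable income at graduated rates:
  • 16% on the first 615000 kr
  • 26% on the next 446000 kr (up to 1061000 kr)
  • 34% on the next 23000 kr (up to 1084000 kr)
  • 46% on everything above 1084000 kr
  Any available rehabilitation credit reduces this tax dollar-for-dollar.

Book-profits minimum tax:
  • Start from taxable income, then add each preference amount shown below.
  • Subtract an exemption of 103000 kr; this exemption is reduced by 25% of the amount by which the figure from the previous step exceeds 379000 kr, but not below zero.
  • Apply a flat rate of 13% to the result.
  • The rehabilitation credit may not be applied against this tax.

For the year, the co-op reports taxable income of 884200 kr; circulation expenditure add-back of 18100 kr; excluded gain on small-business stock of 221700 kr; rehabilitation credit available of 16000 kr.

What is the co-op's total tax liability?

152392 kr

Book-profits minimum tax:
  Adjusted income: 884200 kr + 18100 kr + 221700 kr = 1124000 kr
  Exemption: 25% × (1124000 kr − 379000 kr) = 186250 kr ≥ 103000 kr, so the exemption is fully phased out
  Base: 1124000 kr − 0 kr = 1124000 kr
  1124000 kr × 13% = 146120 kr

General income tax:
  615000 kr × 16% = 98400 kr
  269200 kr × 26% = 69992 kr
  → 168392 kr
  Less rehabilitation credit 16000 kr → 152392 kr

152392 kr > 146120 kr, so the general income tax governs.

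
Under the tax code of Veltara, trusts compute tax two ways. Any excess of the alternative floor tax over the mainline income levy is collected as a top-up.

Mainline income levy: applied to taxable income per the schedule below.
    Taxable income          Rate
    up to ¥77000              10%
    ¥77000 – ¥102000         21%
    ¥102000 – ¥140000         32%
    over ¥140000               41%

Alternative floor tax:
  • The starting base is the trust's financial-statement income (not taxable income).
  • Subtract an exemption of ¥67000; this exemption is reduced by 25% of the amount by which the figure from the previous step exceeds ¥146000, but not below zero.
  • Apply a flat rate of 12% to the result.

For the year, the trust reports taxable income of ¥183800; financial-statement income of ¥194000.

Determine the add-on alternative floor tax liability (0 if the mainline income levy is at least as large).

¥0

Mainline income levy:
  ¥77000 × 10% = ¥7700
  ¥25000 × 21% = ¥5250
  ¥38000 × 32% = ¥12160
  ¥43800 × 41% = ¥17958
  → ¥43068

Alternative floor tax:
  Base (financial-statement income): ¥194000
  Exemption: ¥67000 − 25% × (¥194000 − ¥146000) = ¥67000 − ¥12000 = ¥55000
  Base: ¥194000 − ¥55000 = ¥139000
  ¥139000 × 12% = ¥16680

¥16680 ≤ ¥43068, so no add-on is due.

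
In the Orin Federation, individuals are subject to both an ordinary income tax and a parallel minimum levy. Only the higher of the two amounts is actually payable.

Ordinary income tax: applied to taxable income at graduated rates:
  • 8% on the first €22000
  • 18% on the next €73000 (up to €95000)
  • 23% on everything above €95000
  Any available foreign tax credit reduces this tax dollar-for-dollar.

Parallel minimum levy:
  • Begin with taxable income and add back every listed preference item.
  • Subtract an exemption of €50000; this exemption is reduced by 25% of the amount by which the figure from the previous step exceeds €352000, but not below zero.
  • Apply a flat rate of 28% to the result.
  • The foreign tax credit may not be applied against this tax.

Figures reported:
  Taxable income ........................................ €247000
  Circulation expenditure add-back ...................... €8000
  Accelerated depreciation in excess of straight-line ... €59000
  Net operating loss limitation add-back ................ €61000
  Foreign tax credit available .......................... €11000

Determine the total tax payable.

€92610

Ordinary income tax:
  €22000 × 8% = €1760
  €73000 × 18% = €13140
  €152000 × 23% = €34960
  → €49860
  Less foreign tax credit €11000 → €38860

Parallel minimum levy:
  Adjusted income: €247000 + €8000 + €59000 + €61000 = €375000
  Exemption: €50000 − 25% × (€375000 − €352000) = €50000 − €5750 = €44250
  Base: €375000 − €44250 = €330750
  €330750 × 28% = €92610

€92610 > €38860, so the parallel minimum levy is the binding amount.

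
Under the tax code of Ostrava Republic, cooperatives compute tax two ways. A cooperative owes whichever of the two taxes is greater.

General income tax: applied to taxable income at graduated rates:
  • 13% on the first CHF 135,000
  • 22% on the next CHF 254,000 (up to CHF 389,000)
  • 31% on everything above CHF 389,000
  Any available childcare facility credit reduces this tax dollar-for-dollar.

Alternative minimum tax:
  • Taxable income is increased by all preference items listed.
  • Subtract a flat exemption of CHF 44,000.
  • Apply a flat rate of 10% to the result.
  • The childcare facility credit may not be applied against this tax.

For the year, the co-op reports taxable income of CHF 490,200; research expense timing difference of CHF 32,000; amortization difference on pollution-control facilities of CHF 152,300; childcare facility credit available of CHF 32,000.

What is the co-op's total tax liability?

Alternative minimum tax:
  Adjusted income: CHF 490,200 + CHF 32,000 + CHF 152,300 = CHF 674,500
  Less exemption CHF 44,000 → base CHF 630,500
  CHF 630,500 × 10% = CHF 63,050

General income tax:
  CHF 135,000 × 13% = CHF 17,550
  CHF 254,000 × 22% = CHF 55,880
  CHF 101,200 × 31% = CHF 31,372
  → CHF 104,802
  Less childcare facility credit CHF 32,000 → CHF 72,802

CHF 72,802 > CHF 63,050, so the general income tax governs.

CHF 72,802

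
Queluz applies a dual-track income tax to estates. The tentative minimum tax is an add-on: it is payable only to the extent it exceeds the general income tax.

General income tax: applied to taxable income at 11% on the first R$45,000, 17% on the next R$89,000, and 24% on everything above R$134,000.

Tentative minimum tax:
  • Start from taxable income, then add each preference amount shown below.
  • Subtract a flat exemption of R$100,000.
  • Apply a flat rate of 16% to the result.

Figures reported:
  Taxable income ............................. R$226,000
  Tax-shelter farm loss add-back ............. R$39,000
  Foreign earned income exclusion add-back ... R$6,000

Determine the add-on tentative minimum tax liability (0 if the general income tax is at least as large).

R$0

Tentative minimum tax:
  Adjusted income: R$226,000 + R$39,000 + R$6,000 = R$271,000
  Less exemption R$100,000 → base R$171,000
  R$171,000 × 16% = R$27,360

General income tax:
  R$45,000 × 11% = R$4,950
  R$89,000 × 17% = R$15,130
  R$92,000 × 24% = R$22,080
  → R$42,160

R$27,360 ≤ R$42,160, so no add-on is due.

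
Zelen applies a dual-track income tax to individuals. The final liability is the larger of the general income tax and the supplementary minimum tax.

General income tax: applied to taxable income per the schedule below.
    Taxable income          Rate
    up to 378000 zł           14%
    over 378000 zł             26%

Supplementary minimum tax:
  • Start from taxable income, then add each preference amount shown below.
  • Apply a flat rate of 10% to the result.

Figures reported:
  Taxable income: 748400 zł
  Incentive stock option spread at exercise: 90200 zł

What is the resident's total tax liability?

Supplementary minimum tax:
  Adjusted income: 748400 zł + 90200 zł = 838600 zł
  838600 zł × 10% = 83860 zł

General income tax:
  378000 zł × 14% = 52920 zł
  370400 zł × 26% = 96304 zł
  → 149224 zł

149224 zł > 83860 zł, so the general income tax governs.

149224 zł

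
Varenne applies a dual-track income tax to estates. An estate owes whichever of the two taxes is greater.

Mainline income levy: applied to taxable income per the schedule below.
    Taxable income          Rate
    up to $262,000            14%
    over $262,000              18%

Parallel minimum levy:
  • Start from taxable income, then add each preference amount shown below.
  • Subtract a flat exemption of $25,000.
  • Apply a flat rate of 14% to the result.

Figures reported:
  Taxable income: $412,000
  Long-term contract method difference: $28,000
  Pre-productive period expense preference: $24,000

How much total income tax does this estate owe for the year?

$63,680

Mainline income levy:
  $262,000 × 14% = $36,680
  $150,000 × 18% = $27,000
  → $63,680

Parallel minimum levy:
  Adjusted income: $412,000 + $28,000 + $24,000 = $464,000
  Less exemption $25,000 → base $439,000
  $439,000 × 14% = $61,460

$63,680 > $61,460, so the mainline income levy governs.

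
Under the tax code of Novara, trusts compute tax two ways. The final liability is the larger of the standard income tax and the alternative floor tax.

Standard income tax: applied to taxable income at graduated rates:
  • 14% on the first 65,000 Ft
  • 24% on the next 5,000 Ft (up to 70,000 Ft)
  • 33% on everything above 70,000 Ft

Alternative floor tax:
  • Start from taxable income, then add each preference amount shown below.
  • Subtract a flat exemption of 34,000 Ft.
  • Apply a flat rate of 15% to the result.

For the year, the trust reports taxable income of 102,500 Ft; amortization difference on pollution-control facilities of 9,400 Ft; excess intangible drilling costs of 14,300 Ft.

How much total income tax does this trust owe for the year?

Standard income tax:
  65,000 Ft × 14% = 9,100 Ft
  5,000 Ft × 24% = 1,200 Ft
  32,500 Ft × 33% = 10,725 Ft
  → 21,025 Ft

Alternative floor tax:
  Adjusted income: 102,500 Ft + 9,400 Ft + 14,300 Ft = 126,200 Ft
  Less exemption 34,000 Ft → base 92,200 Ft
  92,200 Ft × 15% = 13,830 Ft

21,025 Ft > 13,830 Ft, so the standard income tax governs.

21,025 Ft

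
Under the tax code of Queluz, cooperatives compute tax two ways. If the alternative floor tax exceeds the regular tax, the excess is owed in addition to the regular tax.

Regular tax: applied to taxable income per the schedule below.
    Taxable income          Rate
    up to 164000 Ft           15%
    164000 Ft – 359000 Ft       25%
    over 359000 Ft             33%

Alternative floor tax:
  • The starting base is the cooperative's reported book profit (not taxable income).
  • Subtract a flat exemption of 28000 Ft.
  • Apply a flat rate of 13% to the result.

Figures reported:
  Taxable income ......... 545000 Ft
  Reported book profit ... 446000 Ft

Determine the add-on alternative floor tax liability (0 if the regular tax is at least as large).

Regular tax:
  164000 Ft × 15% = 24600 Ft
  195000 Ft × 25% = 48750 Ft
  186000 Ft × 33% = 61380 Ft
  → 134730 Ft

Alternative floor tax:
  Base (reported book profit): 446000 Ft
  Less exemption 28000 Ft → base 418000 Ft
  418000 Ft × 13% = 54340 Ft

54340 Ft ≤ 134730 Ft, so no add-on is due.

0 Ft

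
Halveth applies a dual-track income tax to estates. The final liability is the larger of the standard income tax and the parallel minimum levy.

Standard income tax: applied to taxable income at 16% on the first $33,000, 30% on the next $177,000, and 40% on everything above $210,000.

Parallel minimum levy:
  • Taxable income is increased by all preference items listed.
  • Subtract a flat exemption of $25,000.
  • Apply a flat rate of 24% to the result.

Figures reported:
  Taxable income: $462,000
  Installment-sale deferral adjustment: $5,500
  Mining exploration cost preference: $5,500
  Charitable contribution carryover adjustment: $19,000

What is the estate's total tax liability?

Parallel minimum levy:
  Adjusted income: $462,000 + $5,500 + $5,500 + $19,000 = $492,000
  Less exemption $25,000 → base $467,000
  $467,000 × 24% = $112,080

Standard income tax:
  $33,000 × 16% = $5,280
  $177,000 × 30% = $53,100
  $252,000 × 40% = $100,800
  → $159,180

$159,180 > $112,080, so the standard income tax governs.

$159,180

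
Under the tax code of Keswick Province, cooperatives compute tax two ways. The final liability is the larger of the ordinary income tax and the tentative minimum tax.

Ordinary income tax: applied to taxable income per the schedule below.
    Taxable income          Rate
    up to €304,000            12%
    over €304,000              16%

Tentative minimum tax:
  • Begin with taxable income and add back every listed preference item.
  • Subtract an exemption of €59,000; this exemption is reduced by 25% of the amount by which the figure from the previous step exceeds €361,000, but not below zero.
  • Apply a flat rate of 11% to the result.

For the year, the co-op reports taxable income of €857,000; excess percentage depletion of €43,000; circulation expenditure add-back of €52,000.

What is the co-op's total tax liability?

Ordinary income tax:
  €304,000 × 12% = €36,480
  €553,000 × 16% = €88,480
  → €124,960

Tentative minimum tax:
  Adjusted income: €857,000 + €43,000 + €52,000 = €952,000
  Exemption: 25% × (€952,000 − €361,000) = €147,750 ≥ €59,000, so the exemption is fully phased out
  Base: €952,000 − €0 = €952,000
  €952,000 × 11% = €104,720

€124,960 > €104,720, so the ordinary income tax governs.

€124,960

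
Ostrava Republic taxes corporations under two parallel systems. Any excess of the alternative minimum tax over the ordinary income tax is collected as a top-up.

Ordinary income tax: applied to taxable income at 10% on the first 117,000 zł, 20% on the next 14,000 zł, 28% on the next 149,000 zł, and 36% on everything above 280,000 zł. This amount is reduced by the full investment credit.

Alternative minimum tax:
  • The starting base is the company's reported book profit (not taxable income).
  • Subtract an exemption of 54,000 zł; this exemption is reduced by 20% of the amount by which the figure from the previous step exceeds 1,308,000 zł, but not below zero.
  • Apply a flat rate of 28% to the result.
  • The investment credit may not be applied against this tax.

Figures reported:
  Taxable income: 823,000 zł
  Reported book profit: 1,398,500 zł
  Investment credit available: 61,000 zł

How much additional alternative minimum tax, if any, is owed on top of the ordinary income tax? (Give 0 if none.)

190,828 zł

Alternative minimum tax:
  Base (reported book profit): 1,398,500 zł
  Exemption: 54,000 zł − 20% × (1,398,500 zł − 1,308,000 zł) = 54,000 zł − 18,100 zł = 35,900 zł
  Base: 1,398,500 zł − 35,900 zł = 1,362,600 zł
  1,362,600 zł × 28% = 381,528 zł

Ordinary income tax:
  117,000 zł × 10% = 11,700 zł
  14,000 zł × 20% = 2,800 zł
  149,000 zł × 28% = 41,720 zł
  543,000 zł × 36% = 195,480 zł
  → 251,700 zł
  Less investment credit 61,000 zł → 190,700 zł

Excess of alternative minimum tax over ordinary income tax: 381,528 zł − 190,700 zł = 190,828 zł.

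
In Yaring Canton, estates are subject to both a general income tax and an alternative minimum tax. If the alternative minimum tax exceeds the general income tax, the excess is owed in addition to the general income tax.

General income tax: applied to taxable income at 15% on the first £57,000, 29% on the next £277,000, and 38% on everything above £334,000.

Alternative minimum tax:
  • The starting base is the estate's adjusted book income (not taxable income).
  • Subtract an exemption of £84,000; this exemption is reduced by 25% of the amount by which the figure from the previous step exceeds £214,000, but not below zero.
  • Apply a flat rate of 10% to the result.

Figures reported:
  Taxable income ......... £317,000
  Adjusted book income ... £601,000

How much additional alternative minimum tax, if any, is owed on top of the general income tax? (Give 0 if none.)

General income tax:
  £57,000 × 15% = £8,550
  £260,000 × 29% = £75,400
  → £83,950

Alternative minimum tax:
  Base (adjusted book income): £601,000
  Exemption: 25% × (£601,000 − £214,000) = £96,750 ≥ £84,000, so the exemption is fully phased out
  Base: £601,000 − £0 = £601,000
  £601,000 × 10% = £60,100

£60,100 ≤ £83,950, so no add-on is due.

£0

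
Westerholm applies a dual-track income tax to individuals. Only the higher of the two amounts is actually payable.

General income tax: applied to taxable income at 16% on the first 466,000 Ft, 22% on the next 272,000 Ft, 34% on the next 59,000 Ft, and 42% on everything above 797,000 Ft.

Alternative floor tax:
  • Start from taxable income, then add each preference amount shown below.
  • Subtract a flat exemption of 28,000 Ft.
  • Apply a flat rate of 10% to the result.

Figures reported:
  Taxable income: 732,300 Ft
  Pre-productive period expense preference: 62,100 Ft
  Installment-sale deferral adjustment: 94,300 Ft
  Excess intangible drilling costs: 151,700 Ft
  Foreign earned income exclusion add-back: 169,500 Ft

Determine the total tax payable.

133,146 Ft

Alternative floor tax:
  Adjusted income: 732,300 Ft + 62,100 Ft + 94,300 Ft + 151,700 Ft + 169,500 Ft = 1,209,900 Ft
  Less exemption 28,000 Ft → base 1,181,900 Ft
  1,181,900 Ft × 10% = 118,190 Ft

General income tax:
  466,000 Ft × 16% = 74,560 Ft
  266,300 Ft × 22% = 58,586 Ft
  → 133,146 Ft

133,146 Ft > 118,190 Ft, so the general income tax governs.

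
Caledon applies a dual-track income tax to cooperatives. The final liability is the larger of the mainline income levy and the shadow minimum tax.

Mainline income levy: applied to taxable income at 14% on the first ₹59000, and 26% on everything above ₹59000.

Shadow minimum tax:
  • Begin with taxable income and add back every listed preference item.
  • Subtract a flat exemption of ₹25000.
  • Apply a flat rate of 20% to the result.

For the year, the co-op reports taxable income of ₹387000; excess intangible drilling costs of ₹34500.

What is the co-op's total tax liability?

₹93540

Shadow minimum tax:
  Adjusted income: ₹387000 + ₹34500 = ₹421500
  Less exemption ₹25000 → base ₹396500
  ₹396500 × 20% = ₹79300

Mainline income levy:
  ₹59000 × 14% = ₹8260
  ₹328000 × 26% = ₹85280
  → ₹93540

₹93540 > ₹79300, so the mainline income levy governs.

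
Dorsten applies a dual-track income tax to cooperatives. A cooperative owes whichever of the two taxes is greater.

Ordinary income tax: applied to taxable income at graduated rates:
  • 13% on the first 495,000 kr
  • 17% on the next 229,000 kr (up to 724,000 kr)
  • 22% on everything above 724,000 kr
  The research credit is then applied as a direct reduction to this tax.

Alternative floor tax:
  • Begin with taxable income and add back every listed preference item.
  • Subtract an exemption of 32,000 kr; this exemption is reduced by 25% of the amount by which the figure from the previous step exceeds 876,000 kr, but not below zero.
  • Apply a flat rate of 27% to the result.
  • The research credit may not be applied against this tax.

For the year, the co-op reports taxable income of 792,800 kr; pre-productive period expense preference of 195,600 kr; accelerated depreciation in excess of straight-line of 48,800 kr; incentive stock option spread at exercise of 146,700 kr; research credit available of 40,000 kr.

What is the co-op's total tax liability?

319,653 kr

Ordinary income tax:
  495,000 kr × 13% = 64,350 kr
  229,000 kr × 17% = 38,930 kr
  68,800 kr × 22% = 15,136 kr
  → 118,416 kr
  Less research credit 40,000 kr → 78,416 kr

Alternative floor tax:
  Adjusted income: 792,800 kr + 195,600 kr + 48,800 kr + 146,700 kr = 1,183,900 kr
  Exemption: 25% × (1,183,900 kr − 876,000 kr) = 76,975 kr ≥ 32,000 kr, so the exemption is fully phased out
  Base: 1,183,900 kr − 0 kr = 1,183,900 kr
  1,183,900 kr × 27% = 319,653 kr

319,653 kr > 78,416 kr, so the alternative floor tax is the binding amount.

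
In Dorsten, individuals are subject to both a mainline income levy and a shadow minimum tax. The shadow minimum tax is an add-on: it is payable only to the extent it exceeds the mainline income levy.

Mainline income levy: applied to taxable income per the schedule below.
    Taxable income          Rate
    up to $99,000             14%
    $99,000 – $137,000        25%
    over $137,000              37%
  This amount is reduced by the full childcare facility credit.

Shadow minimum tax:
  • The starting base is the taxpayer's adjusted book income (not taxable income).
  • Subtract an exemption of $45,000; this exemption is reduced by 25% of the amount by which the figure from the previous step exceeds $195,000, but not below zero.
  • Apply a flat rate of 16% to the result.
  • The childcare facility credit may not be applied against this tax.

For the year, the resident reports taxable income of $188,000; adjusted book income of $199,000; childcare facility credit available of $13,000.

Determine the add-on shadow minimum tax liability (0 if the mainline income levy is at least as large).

$0

Mainline income levy:
  $99,000 × 14% = $13,860
  $38,000 × 25% = $9,500
  $51,000 × 37% = $18,870
  → $42,230
  Less childcare facility credit $13,000 → $29,230

Shadow minimum tax:
  Base (adjusted book income): $199,000
  Exemption: $45,000 − 25% × ($199,000 − $195,000) = $45,000 − $1,000 = $44,000
  Base: $199,000 − $44,000 = $155,000
  $155,000 × 16% = $24,800

$24,800 ≤ $29,230, so no add-on is due.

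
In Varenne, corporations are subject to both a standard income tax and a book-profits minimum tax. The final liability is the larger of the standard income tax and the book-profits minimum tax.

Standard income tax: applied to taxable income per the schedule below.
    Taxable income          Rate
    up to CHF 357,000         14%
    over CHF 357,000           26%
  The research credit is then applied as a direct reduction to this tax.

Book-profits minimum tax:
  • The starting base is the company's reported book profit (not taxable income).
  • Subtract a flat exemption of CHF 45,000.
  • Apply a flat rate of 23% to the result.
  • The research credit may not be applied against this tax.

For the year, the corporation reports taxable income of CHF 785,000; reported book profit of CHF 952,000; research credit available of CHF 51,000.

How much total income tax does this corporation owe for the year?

CHF 208,610

Book-profits minimum tax:
  Base (reported book profit): CHF 952,000
  Less exemption CHF 45,000 → base CHF 907,000
  CHF 907,000 × 23% = CHF 208,610

Standard income tax:
  CHF 357,000 × 14% = CHF 49,980
  CHF 428,000 × 26% = CHF 111,280
  → CHF 161,260
  Less research credit CHF 51,000 → CHF 110,260

CHF 208,610 > CHF 110,260, so the book-profits minimum tax is the binding amount.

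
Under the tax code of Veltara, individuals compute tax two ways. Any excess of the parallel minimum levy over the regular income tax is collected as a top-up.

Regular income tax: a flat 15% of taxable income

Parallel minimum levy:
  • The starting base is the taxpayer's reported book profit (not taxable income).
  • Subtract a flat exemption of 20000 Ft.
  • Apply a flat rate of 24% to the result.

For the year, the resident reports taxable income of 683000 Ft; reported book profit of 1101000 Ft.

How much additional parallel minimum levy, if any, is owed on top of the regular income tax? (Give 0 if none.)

156990 Ft

Regular income tax:
  683000 Ft × 15% = 102450 Ft

Parallel minimum levy:
  Base (reported book profit): 1101000 Ft
  Less exemption 20000 Ft → base 1081000 Ft
  1081000 Ft × 24% = 259440 Ft

Excess of parallel minimum levy over regular income tax: 259440 Ft − 102450 Ft = 156990 Ft.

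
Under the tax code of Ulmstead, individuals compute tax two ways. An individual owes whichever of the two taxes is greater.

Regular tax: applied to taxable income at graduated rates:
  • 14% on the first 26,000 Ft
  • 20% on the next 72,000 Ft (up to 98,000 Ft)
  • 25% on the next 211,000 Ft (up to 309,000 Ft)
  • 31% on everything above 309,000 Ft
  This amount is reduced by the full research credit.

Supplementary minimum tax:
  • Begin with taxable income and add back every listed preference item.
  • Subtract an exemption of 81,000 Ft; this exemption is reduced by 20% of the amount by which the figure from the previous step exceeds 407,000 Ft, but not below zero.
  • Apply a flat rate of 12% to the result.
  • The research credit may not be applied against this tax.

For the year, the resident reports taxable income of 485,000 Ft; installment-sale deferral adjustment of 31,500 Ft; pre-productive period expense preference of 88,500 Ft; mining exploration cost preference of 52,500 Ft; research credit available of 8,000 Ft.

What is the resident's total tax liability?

117,350 Ft

Regular tax:
  26,000 Ft × 14% = 3,640 Ft
  72,000 Ft × 20% = 14,400 Ft
  211,000 Ft × 25% = 52,750 Ft
  176,000 Ft × 31% = 54,560 Ft
  → 125,350 Ft
  Less research credit 8,000 Ft → 117,350 Ft

Supplementary minimum tax:
  Adjusted income: 485,000 Ft + 31,500 Ft + 88,500 Ft + 52,500 Ft = 657,500 Ft
  Exemption: 81,000 Ft − 20% × (657,500 Ft − 407,000 Ft) = 81,000 Ft − 50,100 Ft = 30,900 Ft
  Base: 657,500 Ft − 30,900 Ft = 626,600 Ft
  626,600 Ft × 12% = 75,192 Ft

117,350 Ft > 75,192 Ft, so the regular tax governs.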